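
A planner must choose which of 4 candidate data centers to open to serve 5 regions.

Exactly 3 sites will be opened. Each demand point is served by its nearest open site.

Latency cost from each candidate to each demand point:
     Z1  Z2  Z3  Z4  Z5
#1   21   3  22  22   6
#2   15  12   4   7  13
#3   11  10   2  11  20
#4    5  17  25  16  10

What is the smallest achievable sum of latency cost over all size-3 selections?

Open {#1, #2, #4}.
  Z1→#4 5, Z2→#1 3, Z3→#2 4, Z4→#2 7, Z5→#1 6  ⇒ total 25.
Compare {#1, #3, #4}: total 27.
Compare {#1, #2, #3}: total 29.
No size-3 selection does better; minimum is 25.

25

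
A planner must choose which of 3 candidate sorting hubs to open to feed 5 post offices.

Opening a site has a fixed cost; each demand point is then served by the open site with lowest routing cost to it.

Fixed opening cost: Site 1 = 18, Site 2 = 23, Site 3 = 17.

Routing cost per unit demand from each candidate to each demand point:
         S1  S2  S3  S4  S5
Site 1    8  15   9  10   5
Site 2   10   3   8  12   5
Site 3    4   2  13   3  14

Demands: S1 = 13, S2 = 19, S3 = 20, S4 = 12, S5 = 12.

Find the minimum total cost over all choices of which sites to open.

Open {Site 2, Site 3}: assign each demand point to its cheapest open site.
  S1→Site 3 13×4=52, S2→Site 3 19×2=38, S3→Site 2 20×8=160, S4→Site 3 12×3=36, S5→Site 2 12×5=60
  routing cost 346, fixed 40 → total 386.
Compare {Site 1, Site 3}: routing cost 366 + fixed 35 = 401.
Compare {Site 1, Site 2, Site 3}: routing cost 346 + fixed 58 = 404.
Compare {Site 1, Site 2}: routing cost 501 + fixed 41 = 542.
All other subsets cost ≥ 401. Minimum total cost: 386.

386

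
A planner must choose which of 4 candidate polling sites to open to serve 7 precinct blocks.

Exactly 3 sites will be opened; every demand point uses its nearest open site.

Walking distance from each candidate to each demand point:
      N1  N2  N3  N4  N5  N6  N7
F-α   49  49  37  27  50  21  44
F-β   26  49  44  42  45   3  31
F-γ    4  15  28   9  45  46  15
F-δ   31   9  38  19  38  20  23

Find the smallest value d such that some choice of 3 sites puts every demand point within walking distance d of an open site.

Open {F-α, F-β, F-δ}.
  Farthest demand point is N5 at walking distance 38 (to F-δ); all others are ≤ 38.
With {F-α, F-γ, F-δ} the worst case is 38.
With {F-β, F-γ, F-δ} the worst case is 38.
No size-3 selection achieves below 38.

38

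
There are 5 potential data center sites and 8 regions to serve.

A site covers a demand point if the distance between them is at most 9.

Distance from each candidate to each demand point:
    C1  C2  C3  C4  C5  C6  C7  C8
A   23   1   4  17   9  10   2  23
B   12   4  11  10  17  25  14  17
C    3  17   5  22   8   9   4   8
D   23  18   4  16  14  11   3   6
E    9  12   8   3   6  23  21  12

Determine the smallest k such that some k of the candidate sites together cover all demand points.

Coverage sets (demand points within 9 of each site):
  A: {C2, C3, C5, C7}
  B: {C2}
  C: {C1, C3, C5, C6, C7, C8}
  D: {C3, C7, C8}
  E: {C1, C3, C4, C5}
No 2 sites suffice: every size-2 union leaves at least one demand point uncovered.
But {A, C, E} covers everything, so the minimum is 3.

3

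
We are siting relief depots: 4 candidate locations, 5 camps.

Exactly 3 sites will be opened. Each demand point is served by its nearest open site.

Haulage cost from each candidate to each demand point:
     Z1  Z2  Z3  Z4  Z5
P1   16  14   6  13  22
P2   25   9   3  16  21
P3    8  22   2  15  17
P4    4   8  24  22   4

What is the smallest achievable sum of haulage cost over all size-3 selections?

Open {P1, P3, P4}.
  Z1→P4 4, Z2→P4 8, Z3→P3 2, Z4→P1 13, Z5→P4 4  ⇒ total 31.
Compare {P1, P2, P4}: total 32.
Compare {P2, P3, P4}: total 33.
No size-3 selection does better; minimum is 31.

31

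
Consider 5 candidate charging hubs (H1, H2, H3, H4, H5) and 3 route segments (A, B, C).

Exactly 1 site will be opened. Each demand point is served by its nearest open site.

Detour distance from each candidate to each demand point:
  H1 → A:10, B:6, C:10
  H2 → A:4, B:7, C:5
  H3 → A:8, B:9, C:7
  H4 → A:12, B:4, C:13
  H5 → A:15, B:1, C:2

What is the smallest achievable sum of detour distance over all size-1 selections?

16

Open {H2}.
  A→H2 4, B→H2 7, C→H2 5  ⇒ total 16.
Compare {H5}: total 18.
Compare {H3}: total 24.
No size-1 selection does better; minimum is 16.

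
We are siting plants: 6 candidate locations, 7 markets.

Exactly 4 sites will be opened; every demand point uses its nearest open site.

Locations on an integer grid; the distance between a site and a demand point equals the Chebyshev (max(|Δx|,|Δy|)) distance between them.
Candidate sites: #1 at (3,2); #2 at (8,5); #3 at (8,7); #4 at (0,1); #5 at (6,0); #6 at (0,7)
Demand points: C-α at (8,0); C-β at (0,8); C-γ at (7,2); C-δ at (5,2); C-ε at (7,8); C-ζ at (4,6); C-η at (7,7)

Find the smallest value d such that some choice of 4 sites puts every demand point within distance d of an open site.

4

Open {#1, #2, #5, #6}.
  Farthest demand point is C-ζ at distance 4 (to #1); all others are ≤ 4.
With {#1, #3, #5, #6} the worst case is 4.
With {#2, #3, #5, #6} the worst case is 4.
No size-4 selection achieves below 4.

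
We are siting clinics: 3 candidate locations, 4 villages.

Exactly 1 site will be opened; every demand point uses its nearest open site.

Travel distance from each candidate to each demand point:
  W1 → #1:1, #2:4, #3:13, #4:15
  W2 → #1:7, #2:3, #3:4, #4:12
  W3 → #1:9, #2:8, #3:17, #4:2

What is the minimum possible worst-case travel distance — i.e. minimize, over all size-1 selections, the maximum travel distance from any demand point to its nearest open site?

12

Open {W2}.
  Farthest demand point is #4 at travel distance 12 (to W2); all others are ≤ 12.
With {W1} the worst case is 15.
With {W3} the worst case is 17.
No size-1 selection achieves below 12.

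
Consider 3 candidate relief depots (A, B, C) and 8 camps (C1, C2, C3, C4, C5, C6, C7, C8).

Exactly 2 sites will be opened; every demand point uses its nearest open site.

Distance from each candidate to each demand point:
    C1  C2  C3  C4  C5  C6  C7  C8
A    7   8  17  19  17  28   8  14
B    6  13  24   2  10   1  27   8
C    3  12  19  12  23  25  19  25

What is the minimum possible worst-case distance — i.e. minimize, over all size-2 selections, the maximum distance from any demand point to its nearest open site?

Open {A, B}.
  Farthest demand point is C3 at distance 17 (to A); all others are ≤ 17.
With {B, C} the worst case is 19.
With {A, C} the worst case is 25.
No size-2 selection achieves below 17.

17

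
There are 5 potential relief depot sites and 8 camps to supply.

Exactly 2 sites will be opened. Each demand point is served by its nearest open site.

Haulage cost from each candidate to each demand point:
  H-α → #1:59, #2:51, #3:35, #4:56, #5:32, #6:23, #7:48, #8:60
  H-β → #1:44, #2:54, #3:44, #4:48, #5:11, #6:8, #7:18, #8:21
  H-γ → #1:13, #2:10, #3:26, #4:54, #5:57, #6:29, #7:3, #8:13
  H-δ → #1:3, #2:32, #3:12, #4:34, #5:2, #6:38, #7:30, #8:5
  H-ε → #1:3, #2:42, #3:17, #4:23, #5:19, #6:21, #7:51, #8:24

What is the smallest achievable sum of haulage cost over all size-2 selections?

Open {H-γ, H-δ}.
  #1→H-δ 3, #2→H-γ 10, #3→H-δ 12, #4→H-δ 34, #5→H-δ 2, #6→H-γ 29, #7→H-γ 3, #8→H-δ 5  ⇒ total 98.
Compare {H-γ, H-ε}: total 109.
Compare {H-β, H-δ}: total 114.
No size-2 selection does better; minimum is 98.

98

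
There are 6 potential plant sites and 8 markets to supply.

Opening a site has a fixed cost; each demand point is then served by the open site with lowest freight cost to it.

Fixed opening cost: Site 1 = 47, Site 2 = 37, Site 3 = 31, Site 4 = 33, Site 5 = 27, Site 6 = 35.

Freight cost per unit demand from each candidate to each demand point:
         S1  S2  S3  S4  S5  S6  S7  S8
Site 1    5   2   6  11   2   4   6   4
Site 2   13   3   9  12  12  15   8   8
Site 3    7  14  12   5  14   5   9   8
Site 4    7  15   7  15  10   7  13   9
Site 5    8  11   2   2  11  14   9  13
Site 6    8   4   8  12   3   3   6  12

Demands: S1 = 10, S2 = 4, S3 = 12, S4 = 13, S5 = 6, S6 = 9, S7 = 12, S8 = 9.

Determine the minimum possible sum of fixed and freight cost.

338

Open {Site 1, Site 5}: assign each demand point to its cheapest open site.
  S1→Site 1 10×5=50, S2→Site 1 4×2=8, S3→Site 5 12×2=24, S4→Site 5 13×2=26, S5→Site 1 6×2=12, S6→Site 1 9×4=36, S7→Site 1 12×6=72, S8→Site 1 9×4=36
  freight cost 264, fixed 74 → total 338.
Compare {Site 1, Site 5, Site 6}: freight cost 255 + fixed 109 = 364.
Compare {Site 1, Site 3, Site 5}: freight cost 264 + fixed 105 = 369.
Compare {Site 1, Site 4, Site 5}: freight cost 264 + fixed 107 = 371.
All other subsets cost ≥ 364. Minimum total cost: 338.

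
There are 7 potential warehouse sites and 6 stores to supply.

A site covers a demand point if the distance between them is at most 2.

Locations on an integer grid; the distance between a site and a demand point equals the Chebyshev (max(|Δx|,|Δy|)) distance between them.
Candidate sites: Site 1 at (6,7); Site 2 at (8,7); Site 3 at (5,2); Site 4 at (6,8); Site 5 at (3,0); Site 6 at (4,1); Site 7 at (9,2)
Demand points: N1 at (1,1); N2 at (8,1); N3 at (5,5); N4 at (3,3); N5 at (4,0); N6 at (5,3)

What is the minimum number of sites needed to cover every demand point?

Coverage sets (demand points within 2 of each site):
  Site 1: {N3}
  Site 2: {}
  Site 3: {N4, N5, N6}
  Site 4: {}
  Site 5: {N1, N5}
  Site 6: {N4, N5, N6}
  Site 7: {N2}
No 3 sites suffice: every size-3 union leaves at least one demand point uncovered.
But {Site 1, Site 3, Site 5, Site 7} covers everything, so the minimum is 4.

4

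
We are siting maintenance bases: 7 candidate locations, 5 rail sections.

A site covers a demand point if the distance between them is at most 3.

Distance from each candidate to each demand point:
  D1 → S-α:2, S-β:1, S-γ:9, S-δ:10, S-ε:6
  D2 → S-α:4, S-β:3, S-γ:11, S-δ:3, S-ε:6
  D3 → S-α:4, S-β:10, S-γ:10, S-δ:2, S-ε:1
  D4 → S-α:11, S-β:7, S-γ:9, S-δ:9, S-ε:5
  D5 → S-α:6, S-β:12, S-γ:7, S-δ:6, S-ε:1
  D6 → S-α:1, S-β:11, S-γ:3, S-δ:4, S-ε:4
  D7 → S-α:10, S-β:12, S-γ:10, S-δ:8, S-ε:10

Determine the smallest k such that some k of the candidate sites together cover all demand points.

Coverage sets (demand points within 3 of each site):
  D1: {S-α, S-β}
  D2: {S-β, S-δ}
  D3: {S-δ, S-ε}
  D4: {}
  D5: {S-ε}
  D6: {S-α, S-γ}
  D7: {}
No 2 sites suffice: every size-2 union leaves at least one demand point uncovered.
But {D1, D3, D6} covers everything, so the minimum is 3.

3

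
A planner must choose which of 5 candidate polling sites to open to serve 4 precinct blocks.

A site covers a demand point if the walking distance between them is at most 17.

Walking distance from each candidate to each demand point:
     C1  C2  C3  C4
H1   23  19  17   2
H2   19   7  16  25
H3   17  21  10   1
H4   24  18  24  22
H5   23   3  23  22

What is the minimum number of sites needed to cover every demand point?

Coverage sets (demand points within 17 of each site):
  H1: {C3, C4}
  H2: {C2, C3}
  H3: {C1, C3, C4}
  H4: {}
  H5: {C2}
No single site covers all 4 demand points.
But {H2, H3} covers everything, so the minimum is 2.

2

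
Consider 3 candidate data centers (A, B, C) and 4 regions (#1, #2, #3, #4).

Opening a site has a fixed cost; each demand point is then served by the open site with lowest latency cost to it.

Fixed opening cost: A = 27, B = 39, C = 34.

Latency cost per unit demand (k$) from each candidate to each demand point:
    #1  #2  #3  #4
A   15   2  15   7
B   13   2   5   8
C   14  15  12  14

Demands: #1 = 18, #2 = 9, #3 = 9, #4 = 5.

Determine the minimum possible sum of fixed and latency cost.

376

Open {B}: assign each demand point to its cheapest open site.
  #1→B 18×13=234, #2→B 9×2=18, #3→B 9×5=45, #4→B 5×8=40
  latency cost 337, fixed 39 → total 376.
Compare {A, B}: latency cost 332 + fixed 66 = 398.
Compare {B, C}: latency cost 337 + fixed 73 = 410.
Compare {A, B, C}: latency cost 332 + fixed 100 = 432.
All other subsets cost ≥ 398. Minimum total cost: 376.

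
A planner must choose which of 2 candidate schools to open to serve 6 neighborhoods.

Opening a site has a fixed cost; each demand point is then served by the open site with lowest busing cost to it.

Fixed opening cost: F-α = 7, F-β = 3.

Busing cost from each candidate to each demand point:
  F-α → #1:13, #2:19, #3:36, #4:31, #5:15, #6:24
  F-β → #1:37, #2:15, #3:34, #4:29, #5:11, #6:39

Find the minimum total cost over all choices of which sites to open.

Open {F-α, F-β}: assign each demand point to its cheapest open site.
  #1→F-α 13, #2→F-β 15, #3→F-β 34, #4→F-β 29, #5→F-β 11, #6→F-α 24
  busing cost 126, fixed 10 → total 136.
Compare {F-α}: busing cost 138 + fixed 7 = 145.
Compare {F-β}: busing cost 165 + fixed 3 = 168.

136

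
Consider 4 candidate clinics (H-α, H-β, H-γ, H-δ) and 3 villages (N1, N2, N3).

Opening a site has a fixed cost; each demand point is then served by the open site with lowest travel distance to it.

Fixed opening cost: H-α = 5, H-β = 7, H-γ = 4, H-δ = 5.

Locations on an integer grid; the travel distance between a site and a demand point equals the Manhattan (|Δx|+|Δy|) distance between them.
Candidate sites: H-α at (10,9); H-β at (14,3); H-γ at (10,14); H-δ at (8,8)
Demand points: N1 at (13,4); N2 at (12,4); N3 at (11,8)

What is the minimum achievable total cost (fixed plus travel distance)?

Open {H-α, H-β}: assign each demand point to its cheapest open site.
  N1→H-β 2, N2→H-β 3, N3→H-α 2
  travel distance 7, fixed 12 → total 19.
Compare {H-β}: travel distance 13 + fixed 7 = 20.
Compare {H-β, H-δ}: travel distance 8 + fixed 12 = 20.
Compare {H-α}: travel distance 17 + fixed 5 = 22.
All other subsets cost ≥ 20. Minimum total cost: 19.

19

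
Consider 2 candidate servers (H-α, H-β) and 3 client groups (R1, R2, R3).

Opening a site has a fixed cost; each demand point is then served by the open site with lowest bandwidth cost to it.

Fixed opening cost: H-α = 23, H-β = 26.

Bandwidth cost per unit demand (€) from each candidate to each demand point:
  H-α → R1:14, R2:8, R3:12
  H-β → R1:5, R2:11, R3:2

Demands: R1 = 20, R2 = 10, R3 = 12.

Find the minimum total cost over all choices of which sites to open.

Open {H-α, H-β}: assign each demand point to its cheapest open site.
  R1→H-β 20×5=100, R2→H-α 10×8=80, R3→H-β 12×2=24
  bandwidth cost 204, fixed 49 → total 253.
Compare {H-β}: bandwidth cost 234 + fixed 26 = 260.
Compare {H-α}: bandwidth cost 504 + fixed 23 = 527.

253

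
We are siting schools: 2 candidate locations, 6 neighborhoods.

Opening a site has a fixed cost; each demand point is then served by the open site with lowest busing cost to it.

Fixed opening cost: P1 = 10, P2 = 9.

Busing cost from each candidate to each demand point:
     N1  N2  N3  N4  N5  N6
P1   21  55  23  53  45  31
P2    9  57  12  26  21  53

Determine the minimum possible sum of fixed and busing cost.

173

Open {P1, P2}: assign each demand point to its cheapest open site.
  N1→P2 9, N2→P1 55, N3→P2 12, N4→P2 26, N5→P2 21, N6→P1 31
  busing cost 154, fixed 19 → total 173.
Compare {P2}: busing cost 178 + fixed 9 = 187.
Compare {P1}: busing cost 228 + fixed 10 = 238.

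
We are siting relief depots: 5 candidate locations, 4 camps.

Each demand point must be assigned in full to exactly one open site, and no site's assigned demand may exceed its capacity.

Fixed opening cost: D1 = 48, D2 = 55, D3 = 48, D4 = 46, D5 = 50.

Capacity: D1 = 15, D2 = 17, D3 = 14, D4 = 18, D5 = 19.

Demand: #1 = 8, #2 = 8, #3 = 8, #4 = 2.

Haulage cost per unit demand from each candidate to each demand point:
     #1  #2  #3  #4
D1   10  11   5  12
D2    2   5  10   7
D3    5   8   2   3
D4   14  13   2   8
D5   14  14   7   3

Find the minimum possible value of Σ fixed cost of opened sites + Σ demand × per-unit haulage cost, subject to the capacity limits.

Open {D2, D3}; cheapest assignment that respects the capacities:
  D2 (cap 17, load 16): #1, #2 — cost 8×2 + 8×5 = 56
  D3 (cap 14, load 10): #3, #4 — cost 8×2 + 2×3 = 22
  Shipping 78, fixed 103 → total 181.
  Any other capacity-feasible assignment to {D2, D3} ships for at least 78.
Compare {D2, D4}: its best feasible assignment gives total 189.
Compare {D1, D2}: its best feasible assignment gives total 223.
Every other set of open sites that can feasibly serve all demand totals ≥ 189 even under its best assignment. Minimum: 181.

181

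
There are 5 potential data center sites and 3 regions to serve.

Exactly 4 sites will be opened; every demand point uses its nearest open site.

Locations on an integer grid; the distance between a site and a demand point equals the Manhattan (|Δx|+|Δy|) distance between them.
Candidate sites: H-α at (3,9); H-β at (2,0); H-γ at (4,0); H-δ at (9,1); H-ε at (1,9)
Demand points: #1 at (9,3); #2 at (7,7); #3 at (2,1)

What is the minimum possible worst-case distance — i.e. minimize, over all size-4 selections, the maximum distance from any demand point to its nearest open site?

6

Open {H-α, H-β, H-γ, H-δ}.
  Farthest demand point is #2 at distance 6 (to H-α); all others are ≤ 6.
With {H-α, H-β, H-δ, H-ε} the worst case is 6.
With {H-α, H-γ, H-δ, H-ε} the worst case is 6.
No size-4 selection achieves below 6.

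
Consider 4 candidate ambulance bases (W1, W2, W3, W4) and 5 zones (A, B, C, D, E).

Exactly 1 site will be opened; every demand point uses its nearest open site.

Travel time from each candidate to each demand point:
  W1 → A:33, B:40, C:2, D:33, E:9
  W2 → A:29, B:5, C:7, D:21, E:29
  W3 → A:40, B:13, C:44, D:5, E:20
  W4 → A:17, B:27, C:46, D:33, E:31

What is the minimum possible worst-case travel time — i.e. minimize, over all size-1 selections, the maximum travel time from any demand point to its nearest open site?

Open {W2}.
  Farthest demand point is A at travel time 29 (to W2); all others are ≤ 29.
With {W1} the worst case is 40.
With {W3} the worst case is 44.
No size-1 selection achieves below 29.

29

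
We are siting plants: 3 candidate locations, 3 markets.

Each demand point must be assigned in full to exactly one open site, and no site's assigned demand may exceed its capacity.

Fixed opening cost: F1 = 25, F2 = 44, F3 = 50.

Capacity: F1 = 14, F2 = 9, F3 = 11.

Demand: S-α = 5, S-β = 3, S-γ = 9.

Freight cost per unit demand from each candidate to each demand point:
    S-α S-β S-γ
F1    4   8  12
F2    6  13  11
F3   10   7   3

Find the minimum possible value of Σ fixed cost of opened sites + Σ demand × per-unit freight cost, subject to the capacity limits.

146

Open {F1, F3}; cheapest assignment that respects the capacities:
  F1 (cap 14, load 8): S-α, S-β — cost 5×4 + 3×8 = 44
  F3 (cap 11, load 9): S-γ — cost 9×3 = 27
  Shipping 71, fixed 75 → total 146.
  Any other capacity-feasible assignment to {F1, F3} ships for at least 71.
Compare {F2, F3}: its best feasible assignment gives total 190.
Compare {F1, F2, F3}: its best feasible assignment gives total 190.
Every other set of open sites that can feasibly serve all demand totals ≥ 190 even under its best assignment. Minimum: 146.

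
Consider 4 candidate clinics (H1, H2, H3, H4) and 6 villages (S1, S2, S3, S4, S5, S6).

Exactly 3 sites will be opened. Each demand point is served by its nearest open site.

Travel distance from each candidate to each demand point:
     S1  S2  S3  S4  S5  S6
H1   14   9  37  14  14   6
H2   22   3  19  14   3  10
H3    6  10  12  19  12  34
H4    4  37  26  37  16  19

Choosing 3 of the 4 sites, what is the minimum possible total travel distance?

Open {H1, H2, H3}.
  S1→H3 6, S2→H2 3, S3→H3 12, S4→H1 14, S5→H2 3, S6→H1 6  ⇒ total 44.
Compare {H2, H3, H4}: total 46.
Compare {H1, H2, H4}: total 49.
No size-3 selection does better; minimum is 44.

44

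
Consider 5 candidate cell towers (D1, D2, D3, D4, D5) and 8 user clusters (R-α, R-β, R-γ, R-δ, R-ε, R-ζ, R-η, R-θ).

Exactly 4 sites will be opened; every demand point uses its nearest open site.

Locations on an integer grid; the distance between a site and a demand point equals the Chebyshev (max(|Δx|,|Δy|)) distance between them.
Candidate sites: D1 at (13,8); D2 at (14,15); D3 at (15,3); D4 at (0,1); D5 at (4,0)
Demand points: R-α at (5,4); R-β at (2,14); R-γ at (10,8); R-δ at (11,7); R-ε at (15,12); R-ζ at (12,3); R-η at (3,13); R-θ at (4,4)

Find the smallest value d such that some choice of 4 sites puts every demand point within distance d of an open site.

Open {D1, D2, D3, D4}.
  Farthest demand point is R-β at distance 11 (to D1); all others are ≤ 11.
With {D1, D2, D3, D5} the worst case is 11.
With {D1, D2, D4, D5} the worst case is 11.
No size-4 selection achieves below 11.

11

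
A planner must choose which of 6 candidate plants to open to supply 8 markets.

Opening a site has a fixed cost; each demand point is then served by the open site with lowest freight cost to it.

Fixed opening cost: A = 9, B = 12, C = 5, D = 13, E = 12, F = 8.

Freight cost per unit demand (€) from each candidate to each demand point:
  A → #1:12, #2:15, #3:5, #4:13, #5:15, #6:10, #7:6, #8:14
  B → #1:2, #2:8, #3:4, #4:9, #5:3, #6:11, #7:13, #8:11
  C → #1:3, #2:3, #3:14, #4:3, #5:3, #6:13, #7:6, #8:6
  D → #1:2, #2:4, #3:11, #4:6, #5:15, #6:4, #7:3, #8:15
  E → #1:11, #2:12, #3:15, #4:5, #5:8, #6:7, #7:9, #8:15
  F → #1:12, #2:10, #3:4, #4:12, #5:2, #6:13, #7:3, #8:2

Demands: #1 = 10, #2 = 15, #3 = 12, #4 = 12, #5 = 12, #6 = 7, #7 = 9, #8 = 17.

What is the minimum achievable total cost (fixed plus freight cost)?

Open {C, D, F}: assign each demand point to its cheapest open site.
  #1→D 10×2=20, #2→C 15×3=45, #3→F 12×4=48, #4→C 12×3=36, #5→F 12×2=24, #6→D 7×4=28, #7→D 9×3=27, #8→F 17×2=34
  freight cost 262, fixed 26 → total 288.
Compare {A, C, D, F}: freight cost 262 + fixed 35 = 297.
Compare {B, C, D, F}: freight cost 262 + fixed 38 = 300.
Compare {C, D, E, F}: freight cost 262 + fixed 38 = 300.
All other subsets cost ≥ 297. Minimum total cost: 288.

288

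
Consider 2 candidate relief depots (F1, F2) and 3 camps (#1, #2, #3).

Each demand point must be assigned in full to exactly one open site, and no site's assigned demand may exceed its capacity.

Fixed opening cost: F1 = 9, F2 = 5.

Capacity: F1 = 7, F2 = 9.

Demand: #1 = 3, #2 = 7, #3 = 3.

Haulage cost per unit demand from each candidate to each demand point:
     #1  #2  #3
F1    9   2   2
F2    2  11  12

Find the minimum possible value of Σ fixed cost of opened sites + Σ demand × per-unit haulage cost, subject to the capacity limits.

70

Open {F1, F2}; cheapest assignment that respects the capacities:
  F1 (cap 7, load 7): #2 — cost 7×2 = 14
  F2 (cap 9, load 6): #1, #3 — cost 3×2 + 3×12 = 42
  Shipping 56, fixed 14 → total 70.
  Any other capacity-feasible assignment to {F1, F2} ships for at least 56.
Total demand is 13 and no other set of sites has combined capacity ≥ 13, so {F1, F2} is the only feasible choice of open sites. Minimum: 70.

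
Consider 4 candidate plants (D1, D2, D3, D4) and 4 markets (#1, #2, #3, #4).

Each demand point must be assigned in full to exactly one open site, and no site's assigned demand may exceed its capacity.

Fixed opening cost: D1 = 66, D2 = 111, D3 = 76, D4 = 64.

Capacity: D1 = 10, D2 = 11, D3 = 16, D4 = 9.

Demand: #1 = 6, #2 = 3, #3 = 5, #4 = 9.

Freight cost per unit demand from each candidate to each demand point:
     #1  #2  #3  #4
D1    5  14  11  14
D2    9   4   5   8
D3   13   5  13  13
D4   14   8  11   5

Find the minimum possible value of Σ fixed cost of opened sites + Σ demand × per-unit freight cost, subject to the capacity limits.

Open {D3, D4}; cheapest assignment that respects the capacities:
  D3 (cap 16, load 14): #1, #2, #3 — cost 6×13 + 3×5 + 5×13 = 158
  D4 (cap 9, load 9): #4 — cost 9×5 = 45
  Shipping 203, fixed 140 → total 343.
  Any other capacity-feasible assignment to {D3, D4} ships for at least 203.
Compare {D1, D2, D4}: its best feasible assignment gives total 353.
Compare {D1, D3, D4}: its best feasible assignment gives total 361.
Every other set of open sites that can feasibly serve all demand totals ≥ 353 even under its best assignment. Minimum: 343.

343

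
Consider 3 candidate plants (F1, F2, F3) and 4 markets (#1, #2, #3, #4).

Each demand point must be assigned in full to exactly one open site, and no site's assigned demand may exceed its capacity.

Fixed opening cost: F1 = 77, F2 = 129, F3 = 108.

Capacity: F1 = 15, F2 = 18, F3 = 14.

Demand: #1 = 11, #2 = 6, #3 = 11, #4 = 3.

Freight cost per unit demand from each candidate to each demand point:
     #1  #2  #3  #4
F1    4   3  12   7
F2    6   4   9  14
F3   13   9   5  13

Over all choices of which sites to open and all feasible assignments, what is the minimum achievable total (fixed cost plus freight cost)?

Open {F1, F2}; cheapest assignment that respects the capacities:
  F1 (cap 15, load 14): #1, #4 — cost 11×4 + 3×7 = 65
  F2 (cap 18, load 17): #2, #3 — cost 6×4 + 11×9 = 123
  Shipping 188, fixed 206 → total 394.
  Any other capacity-feasible assignment to {F1, F2} ships for at least 188.
Compare {F2, F3}: its best feasible assignment gives total 421.
Compare {F1, F2, F3}: its best feasible assignment gives total 458.
Every other set of open sites that can feasibly serve all demand totals ≥ 421 even under its best assignment. Minimum: 394.

394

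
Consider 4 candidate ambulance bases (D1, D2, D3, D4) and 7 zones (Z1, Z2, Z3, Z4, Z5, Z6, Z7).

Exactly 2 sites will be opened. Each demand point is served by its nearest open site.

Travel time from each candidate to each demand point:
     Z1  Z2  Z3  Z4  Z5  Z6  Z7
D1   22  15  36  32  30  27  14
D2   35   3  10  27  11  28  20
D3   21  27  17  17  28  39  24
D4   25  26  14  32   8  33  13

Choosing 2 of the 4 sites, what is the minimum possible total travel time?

Open {D2, D3}.
  Z1→D3 21, Z2→D2 3, Z3→D2 10, Z4→D3 17, Z5→D2 11, Z6→D2 28, Z7→D2 20  ⇒ total 110.
Compare {D1, D2}: total 114.
Compare {D2, D4}: total 114.
No size-2 selection does better; minimum is 110.

110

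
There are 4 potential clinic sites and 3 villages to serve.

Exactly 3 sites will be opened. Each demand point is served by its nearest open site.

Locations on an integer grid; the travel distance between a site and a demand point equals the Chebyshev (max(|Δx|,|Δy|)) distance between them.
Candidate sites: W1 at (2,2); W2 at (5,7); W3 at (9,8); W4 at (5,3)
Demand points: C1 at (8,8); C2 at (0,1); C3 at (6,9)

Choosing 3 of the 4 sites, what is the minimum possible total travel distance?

Open {W1, W2, W3}.
  C1→W3 1, C2→W1 2, C3→W2 2  ⇒ total 5.
Compare {W1, W3, W4}: total 6.
Compare {W1, W2, W4}: total 7.
No size-3 selection does better; minimum is 5.

5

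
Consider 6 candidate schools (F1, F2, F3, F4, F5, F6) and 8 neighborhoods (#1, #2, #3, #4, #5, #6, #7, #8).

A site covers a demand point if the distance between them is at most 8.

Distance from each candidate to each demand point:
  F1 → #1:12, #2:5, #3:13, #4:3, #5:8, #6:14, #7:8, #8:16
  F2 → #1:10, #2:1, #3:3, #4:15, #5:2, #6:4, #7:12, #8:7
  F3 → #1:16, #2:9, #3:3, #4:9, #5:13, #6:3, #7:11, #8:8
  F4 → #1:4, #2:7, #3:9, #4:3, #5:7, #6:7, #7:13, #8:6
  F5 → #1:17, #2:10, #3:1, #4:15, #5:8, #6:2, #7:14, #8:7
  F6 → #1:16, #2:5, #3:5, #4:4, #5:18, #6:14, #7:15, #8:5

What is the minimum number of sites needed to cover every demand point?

Coverage sets (demand points within 8 of each site):
  F1: {#2, #4, #5, #7}
  F2: {#2, #3, #5, #6, #8}
  F3: {#3, #6, #8}
  F4: {#1, #2, #4, #5, #6, #8}
  F5: {#3, #5, #6, #8}
  F6: {#2, #3, #4, #8}
No 2 sites suffice: every size-2 union leaves at least one demand point uncovered.
But {F1, F2, F4} covers everything, so the minimum is 3.

3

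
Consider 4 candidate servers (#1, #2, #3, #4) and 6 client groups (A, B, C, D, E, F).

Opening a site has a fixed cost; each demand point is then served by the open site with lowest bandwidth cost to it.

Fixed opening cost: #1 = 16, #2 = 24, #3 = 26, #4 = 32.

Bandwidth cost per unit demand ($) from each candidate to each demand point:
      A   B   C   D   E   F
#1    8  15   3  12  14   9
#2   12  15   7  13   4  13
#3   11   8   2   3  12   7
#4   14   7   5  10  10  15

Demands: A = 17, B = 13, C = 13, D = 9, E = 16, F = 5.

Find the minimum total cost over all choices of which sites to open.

458

Open {#1, #2, #3}: assign each demand point to its cheapest open site.
  A→#1 17×8=136, B→#3 13×8=104, C→#3 13×2=26, D→#3 9×3=27, E→#2 16×4=64, F→#3 5×7=35
  bandwidth cost 392, fixed 66 → total 458.
Compare {#1, #2, #3, #4}: bandwidth cost 379 + fixed 98 = 477.
Compare {#2, #3}: bandwidth cost 443 + fixed 50 = 493.
Compare {#2, #3, #4}: bandwidth cost 430 + fixed 82 = 512.
All other subsets cost ≥ 477. Minimum total cost: 458.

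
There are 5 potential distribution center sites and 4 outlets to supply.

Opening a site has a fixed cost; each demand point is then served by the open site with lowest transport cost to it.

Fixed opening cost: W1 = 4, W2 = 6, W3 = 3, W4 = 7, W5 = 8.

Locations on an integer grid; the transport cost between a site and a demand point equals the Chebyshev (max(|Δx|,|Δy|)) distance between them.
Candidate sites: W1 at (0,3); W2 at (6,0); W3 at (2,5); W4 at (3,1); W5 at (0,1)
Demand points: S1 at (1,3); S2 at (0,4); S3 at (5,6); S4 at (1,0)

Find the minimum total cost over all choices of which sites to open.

14

Open {W1}: assign each demand point to its cheapest open site.
  S1→W1 1, S2→W1 1, S3→W1 5, S4→W1 3
  transport cost 10, fixed 4 → total 14.
Compare {W3}: transport cost 12 + fixed 3 = 15.
Compare {W1, W3}: transport cost 8 + fixed 7 = 15.
Compare {W4}: transport cost 12 + fixed 7 = 19.
All other subsets cost ≥ 15. Minimum total cost: 14.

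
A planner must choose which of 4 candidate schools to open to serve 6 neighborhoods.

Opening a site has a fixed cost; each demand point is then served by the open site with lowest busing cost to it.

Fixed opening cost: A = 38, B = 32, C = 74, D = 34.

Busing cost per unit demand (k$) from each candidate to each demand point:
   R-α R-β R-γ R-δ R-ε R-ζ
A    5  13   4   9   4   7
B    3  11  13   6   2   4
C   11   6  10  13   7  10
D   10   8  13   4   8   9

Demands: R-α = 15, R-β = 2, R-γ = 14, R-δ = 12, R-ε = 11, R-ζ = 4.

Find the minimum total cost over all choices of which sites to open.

Open {A, B}: assign each demand point to its cheapest open site.
  R-α→B 15×3=45, R-β→B 2×11=22, R-γ→A 14×4=56, R-δ→B 12×6=72, R-ε→B 11×2=22, R-ζ→B 4×4=16
  busing cost 233, fixed 70 → total 303.
Compare {A, B, D}: busing cost 203 + fixed 104 = 307.
Compare {A, D}: busing cost 267 + fixed 72 = 339.
Compare {A, B, C}: busing cost 223 + fixed 144 = 367.
All other subsets cost ≥ 307. Minimum total cost: 303.

303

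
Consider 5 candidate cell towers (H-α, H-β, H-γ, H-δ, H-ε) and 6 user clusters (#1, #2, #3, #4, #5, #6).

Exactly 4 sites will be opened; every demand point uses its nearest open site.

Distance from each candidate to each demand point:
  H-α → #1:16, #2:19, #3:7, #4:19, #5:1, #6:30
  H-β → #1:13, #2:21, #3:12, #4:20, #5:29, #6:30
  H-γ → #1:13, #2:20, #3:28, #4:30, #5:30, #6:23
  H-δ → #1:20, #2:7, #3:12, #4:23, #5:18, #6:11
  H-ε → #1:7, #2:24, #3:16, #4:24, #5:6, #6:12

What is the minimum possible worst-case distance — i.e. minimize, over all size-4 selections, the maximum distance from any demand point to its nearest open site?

Open {H-α, H-β, H-γ, H-δ}.
  Farthest demand point is #4 at distance 19 (to H-α); all others are ≤ 19.
With {H-α, H-β, H-γ, H-ε} the worst case is 19.
With {H-α, H-β, H-δ, H-ε} the worst case is 19.
No size-4 selection achieves below 19.

19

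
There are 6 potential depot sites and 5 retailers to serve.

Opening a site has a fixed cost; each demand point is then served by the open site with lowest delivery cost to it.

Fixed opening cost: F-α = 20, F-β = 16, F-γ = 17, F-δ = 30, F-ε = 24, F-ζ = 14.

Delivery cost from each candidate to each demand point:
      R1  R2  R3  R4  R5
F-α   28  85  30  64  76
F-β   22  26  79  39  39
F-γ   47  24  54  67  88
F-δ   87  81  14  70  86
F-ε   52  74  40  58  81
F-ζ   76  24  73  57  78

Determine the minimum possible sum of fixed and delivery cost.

Open {F-β, F-δ}: assign each demand point to its cheapest open site.
  R1→F-β 22, R2→F-β 26, R3→F-δ 14, R4→F-β 39, R5→F-β 39
  delivery cost 140, fixed 46 → total 186.
Compare {F-α, F-β}: delivery cost 156 + fixed 36 = 192.
Compare {F-β, F-δ, F-ζ}: delivery cost 138 + fixed 60 = 198.
Compare {F-β, F-γ, F-δ}: delivery cost 138 + fixed 63 = 201.
All other subsets cost ≥ 192. Minimum total cost: 186.

186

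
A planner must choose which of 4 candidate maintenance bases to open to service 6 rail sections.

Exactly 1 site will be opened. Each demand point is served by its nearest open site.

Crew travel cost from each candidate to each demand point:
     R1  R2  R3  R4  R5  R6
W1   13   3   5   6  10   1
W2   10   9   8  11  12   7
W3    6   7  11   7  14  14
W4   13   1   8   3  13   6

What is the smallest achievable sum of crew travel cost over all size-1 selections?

Open {W1}.
  R1→W1 13, R2→W1 3, R3→W1 5, R4→W1 6, R5→W1 10, R6→W1 1  ⇒ total 38.
Compare {W4}: total 44.
Compare {W2}: total 57.
No size-1 selection does better; minimum is 38.

38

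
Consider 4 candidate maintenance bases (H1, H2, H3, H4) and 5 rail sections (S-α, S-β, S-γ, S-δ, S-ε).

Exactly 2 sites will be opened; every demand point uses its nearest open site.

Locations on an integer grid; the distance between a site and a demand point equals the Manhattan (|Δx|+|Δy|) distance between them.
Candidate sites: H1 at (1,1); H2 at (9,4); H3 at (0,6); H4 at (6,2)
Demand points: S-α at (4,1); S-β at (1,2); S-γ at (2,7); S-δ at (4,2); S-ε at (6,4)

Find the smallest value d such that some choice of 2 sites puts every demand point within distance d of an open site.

5

Open {H3, H4}.
  Farthest demand point is S-β at distance 5 (to H3); all others are ≤ 5.
With {H1, H2} the worst case is 7.
With {H1, H4} the worst case is 7.
No size-2 selection achieves below 5.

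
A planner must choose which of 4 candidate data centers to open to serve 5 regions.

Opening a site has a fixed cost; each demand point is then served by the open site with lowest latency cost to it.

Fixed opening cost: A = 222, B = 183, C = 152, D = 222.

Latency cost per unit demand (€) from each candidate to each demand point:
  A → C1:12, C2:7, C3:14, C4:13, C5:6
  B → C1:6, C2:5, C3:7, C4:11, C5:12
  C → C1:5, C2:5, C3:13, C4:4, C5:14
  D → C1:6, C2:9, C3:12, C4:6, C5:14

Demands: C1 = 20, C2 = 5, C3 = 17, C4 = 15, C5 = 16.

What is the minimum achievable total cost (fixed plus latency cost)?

Open {C}: assign each demand point to its cheapest open site.
  C1→C 20×5=100, C2→C 5×5=25, C3→C 17×13=221, C4→C 15×4=60, C5→C 16×14=224
  latency cost 630, fixed 152 → total 782.
Compare {B}: latency cost 621 + fixed 183 = 804.
Compare {B, C}: latency cost 496 + fixed 335 = 831.
Compare {A, C}: latency cost 502 + fixed 374 = 876.
All other subsets cost ≥ 804. Minimum total cost: 782.

782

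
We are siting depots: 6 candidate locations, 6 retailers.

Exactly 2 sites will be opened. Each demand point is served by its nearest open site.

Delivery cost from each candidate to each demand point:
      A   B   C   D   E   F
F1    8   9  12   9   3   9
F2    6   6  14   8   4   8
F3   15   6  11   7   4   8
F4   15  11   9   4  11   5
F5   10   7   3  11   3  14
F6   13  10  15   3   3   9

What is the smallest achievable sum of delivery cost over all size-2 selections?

32

Open {F4, F5}.
  A→F5 10, B→F5 7, C→F5 3, D→F4 4, E→F5 3, F→F4 5  ⇒ total 32.
Compare {F2, F4}: total 34.
Compare {F2, F5}: total 34.
No size-2 selection does better; minimum is 32.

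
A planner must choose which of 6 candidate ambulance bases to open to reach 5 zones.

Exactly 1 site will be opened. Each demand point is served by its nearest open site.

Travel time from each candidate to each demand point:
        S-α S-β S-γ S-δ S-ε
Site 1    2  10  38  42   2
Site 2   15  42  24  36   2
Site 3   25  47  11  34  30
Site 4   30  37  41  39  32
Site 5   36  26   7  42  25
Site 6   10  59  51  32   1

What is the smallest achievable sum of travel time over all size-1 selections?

Open {Site 1}.
  S-α→Site 1 2, S-β→Site 1 10, S-γ→Site 1 38, S-δ→Site 1 42, S-ε→Site 1 2  ⇒ total 94.
Compare {Site 2}: total 119.
Compare {Site 5}: total 136.
No size-1 selection does better; minimum is 94.

94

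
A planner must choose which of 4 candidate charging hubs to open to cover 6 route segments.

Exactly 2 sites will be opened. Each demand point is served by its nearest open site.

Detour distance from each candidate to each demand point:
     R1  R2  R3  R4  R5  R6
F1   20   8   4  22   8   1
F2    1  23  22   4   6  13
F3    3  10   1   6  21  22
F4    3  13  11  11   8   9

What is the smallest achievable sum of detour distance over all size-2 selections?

Open {F1, F2}.
  R1→F2 1, R2→F1 8, R3→F1 4, R4→F2 4, R5→F2 6, R6→F1 1  ⇒ total 24.
Compare {F1, F3}: total 27.
Compare {F1, F4}: total 35.
No size-2 selection does better; minimum is 24.

24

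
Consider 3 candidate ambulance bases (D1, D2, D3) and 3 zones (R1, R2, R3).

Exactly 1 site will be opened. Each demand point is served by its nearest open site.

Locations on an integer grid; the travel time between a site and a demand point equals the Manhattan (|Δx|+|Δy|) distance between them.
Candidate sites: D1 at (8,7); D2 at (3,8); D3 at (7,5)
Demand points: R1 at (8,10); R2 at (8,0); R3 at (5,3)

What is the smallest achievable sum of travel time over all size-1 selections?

Open {D3}.
  R1→D3 6, R2→D3 6, R3→D3 4  ⇒ total 16.
Compare {D1}: total 17.
Compare {D2}: total 27.

16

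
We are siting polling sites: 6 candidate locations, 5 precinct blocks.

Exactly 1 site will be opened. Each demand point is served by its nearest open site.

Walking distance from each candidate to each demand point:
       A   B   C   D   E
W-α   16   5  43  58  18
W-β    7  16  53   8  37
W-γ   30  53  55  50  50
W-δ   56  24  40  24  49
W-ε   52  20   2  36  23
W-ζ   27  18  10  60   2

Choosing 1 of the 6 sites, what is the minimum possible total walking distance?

Open {W-ζ}.
  A→W-ζ 27, B→W-ζ 18, C→W-ζ 10, D→W-ζ 60, E→W-ζ 2  ⇒ total 117.
Compare {W-β}: total 121.
Compare {W-ε}: total 133.
No size-1 selection does better; minimum is 117.

117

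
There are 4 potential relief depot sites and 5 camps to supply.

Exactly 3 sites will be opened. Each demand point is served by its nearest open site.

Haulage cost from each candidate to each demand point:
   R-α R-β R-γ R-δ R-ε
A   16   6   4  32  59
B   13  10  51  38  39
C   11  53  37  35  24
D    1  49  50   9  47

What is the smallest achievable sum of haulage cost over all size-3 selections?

44

Open {A, C, D}.
  R-α→D 1, R-β→A 6, R-γ→A 4, R-δ→D 9, R-ε→C 24  ⇒ total 44.
Compare {A, B, D}: total 59.
Compare {A, B, C}: total 77.
No size-3 selection does better; minimum is 44.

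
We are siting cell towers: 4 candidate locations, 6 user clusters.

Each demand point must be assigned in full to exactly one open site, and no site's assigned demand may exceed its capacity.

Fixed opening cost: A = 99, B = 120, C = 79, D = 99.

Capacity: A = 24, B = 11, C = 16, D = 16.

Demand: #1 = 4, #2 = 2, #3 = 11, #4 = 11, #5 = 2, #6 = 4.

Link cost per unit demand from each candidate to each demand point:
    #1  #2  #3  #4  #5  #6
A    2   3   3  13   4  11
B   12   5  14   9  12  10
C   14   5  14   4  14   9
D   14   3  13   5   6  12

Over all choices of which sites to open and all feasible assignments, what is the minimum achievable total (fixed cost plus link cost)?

Open {A, C}; cheapest assignment that respects the capacities:
  A (cap 24, load 19): #1, #2, #3, #5 — cost 4×2 + 2×3 + 11×3 + 2×4 = 55
  C (cap 16, load 15): #4, #6 — cost 11×4 + 4×9 = 80
  Shipping 135, fixed 178 → total 313.
  Any other capacity-feasible assignment to {A, C} ships for at least 135.
Compare {A, D}: its best feasible assignment gives total 352.
Compare {A, C, D}: its best feasible assignment gives total 412.
Every other set of open sites that can feasibly serve all demand totals ≥ 352 even under its best assignment. Minimum: 313.

313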